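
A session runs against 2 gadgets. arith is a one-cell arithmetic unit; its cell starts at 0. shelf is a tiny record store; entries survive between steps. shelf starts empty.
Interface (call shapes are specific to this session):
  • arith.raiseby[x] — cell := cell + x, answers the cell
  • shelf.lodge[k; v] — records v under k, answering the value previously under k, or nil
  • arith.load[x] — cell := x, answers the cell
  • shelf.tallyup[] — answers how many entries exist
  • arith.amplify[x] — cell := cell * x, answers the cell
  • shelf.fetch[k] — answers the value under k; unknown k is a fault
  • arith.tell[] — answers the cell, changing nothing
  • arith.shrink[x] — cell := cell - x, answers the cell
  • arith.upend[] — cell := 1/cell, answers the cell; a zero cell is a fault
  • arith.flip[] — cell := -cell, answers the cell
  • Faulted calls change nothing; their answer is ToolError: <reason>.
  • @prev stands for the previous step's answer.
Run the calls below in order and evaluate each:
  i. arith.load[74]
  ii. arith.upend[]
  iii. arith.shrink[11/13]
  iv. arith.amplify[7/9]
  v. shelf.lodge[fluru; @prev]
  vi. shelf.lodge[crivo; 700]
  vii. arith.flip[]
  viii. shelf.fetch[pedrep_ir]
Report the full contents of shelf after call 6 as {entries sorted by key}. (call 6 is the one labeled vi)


I use arith.load with x→74, which returns 74.
Now I run arith.upend(), and observe 1/74.
Now I run arith.shrink with x→11/13, giving -801/962.
Now I run arith.amplify with x→7/9, — result: -623/962.
I try shelf.lodge with k→fluru, v→@prev, which returns nil.
Using shelf.lodge with k→crivo, v→700, → nil.
I use arith.flip(), which returns 623/962.
Now I run shelf.fetch with k→pedrep_ir, and observe ToolError: no such key pedrep_ir.

Answer: {crivo=700, fluru=-623/962}


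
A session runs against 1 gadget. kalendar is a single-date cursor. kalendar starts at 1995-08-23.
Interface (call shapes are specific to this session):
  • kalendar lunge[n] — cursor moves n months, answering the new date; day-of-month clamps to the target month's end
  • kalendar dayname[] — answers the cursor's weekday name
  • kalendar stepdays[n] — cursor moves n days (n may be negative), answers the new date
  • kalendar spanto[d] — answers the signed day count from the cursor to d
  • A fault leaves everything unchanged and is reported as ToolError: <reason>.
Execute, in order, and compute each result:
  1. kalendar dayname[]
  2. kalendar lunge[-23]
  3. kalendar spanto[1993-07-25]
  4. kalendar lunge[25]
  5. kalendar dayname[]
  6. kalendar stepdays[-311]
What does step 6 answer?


Do: kalendar dayname[]
See: Wednesday
Do: kalendar lunge[-23]
See: 1993-09-23
Do: kalendar spanto[1993-07-25]
See: -60
Do: kalendar lunge[25]
See: 1995-10-23
Do: kalendar dayname[]
See: Monday
Do: kalendar stepdays[-311]
See: 1994-12-16

Answer: 1994-12-16


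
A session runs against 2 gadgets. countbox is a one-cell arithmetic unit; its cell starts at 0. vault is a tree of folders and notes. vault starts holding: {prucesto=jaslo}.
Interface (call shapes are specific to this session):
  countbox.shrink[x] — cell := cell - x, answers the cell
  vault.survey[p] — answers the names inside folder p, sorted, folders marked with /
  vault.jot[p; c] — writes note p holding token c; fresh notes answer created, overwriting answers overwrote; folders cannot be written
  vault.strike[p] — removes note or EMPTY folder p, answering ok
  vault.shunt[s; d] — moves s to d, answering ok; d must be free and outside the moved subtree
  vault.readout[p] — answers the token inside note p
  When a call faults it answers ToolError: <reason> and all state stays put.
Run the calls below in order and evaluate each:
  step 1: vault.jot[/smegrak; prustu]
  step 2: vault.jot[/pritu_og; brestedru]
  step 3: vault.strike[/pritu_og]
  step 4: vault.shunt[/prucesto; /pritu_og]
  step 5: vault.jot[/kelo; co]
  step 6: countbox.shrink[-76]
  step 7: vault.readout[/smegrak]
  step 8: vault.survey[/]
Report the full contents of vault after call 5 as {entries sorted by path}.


I use jot(p: /smegrak, c: prustu), → created.
I try jot(p: /pritu_og, c: brestedru), giving created.
I run strike(p: /pritu_og), → ok.
Now I run shunt(s: /prucesto, d: /pritu_og): ok.
I run jot(p: /kelo, c: co), and get created.
Invoking shrink(x: -76): 76.
I invoke readout(p: /smegrak), and observe prustu.
I use survey(p: /), and get [kelo, pritu_og, smegrak].

Answer: {kelo=co, pritu_og=jaslo, smegrak=prustu}


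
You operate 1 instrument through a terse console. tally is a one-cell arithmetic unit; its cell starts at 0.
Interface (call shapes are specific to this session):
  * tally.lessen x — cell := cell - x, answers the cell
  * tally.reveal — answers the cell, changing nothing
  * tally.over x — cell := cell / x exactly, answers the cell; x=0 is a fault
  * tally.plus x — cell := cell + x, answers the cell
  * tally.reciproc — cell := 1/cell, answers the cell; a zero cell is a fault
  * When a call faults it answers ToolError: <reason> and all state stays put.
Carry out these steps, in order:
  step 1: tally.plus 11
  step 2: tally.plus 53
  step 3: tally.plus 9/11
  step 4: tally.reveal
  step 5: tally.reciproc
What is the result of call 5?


I try tally.plus passing x=11, which returns 11.
I try tally.plus passing x=53, and see 64.
I invoke tally.plus passing x=9/11, → 713/11.
Invoking tally.reveal, which returns 713/11.
I try tally.reciproc, and get 11/713.

Answer: 11/713


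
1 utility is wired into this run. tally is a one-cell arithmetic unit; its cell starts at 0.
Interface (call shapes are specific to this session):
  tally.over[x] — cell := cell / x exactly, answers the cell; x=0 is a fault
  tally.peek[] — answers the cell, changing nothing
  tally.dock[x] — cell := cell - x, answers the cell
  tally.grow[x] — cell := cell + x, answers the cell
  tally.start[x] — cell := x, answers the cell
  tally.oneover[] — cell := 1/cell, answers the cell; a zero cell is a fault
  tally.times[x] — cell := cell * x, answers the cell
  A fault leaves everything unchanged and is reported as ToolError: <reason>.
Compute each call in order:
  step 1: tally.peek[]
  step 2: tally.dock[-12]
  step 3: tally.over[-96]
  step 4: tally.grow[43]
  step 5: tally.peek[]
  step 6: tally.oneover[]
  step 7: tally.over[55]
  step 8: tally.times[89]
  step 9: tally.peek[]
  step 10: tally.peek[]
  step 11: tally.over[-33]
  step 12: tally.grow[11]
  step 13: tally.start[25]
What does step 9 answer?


==> tally.peek()
<== 0
==> tally.dock(-12)
<== 12
==> tally.over(-96)
<== -1/8
==> tally.grow(43)
<== 343/8
==> tally.peek()
<== 343/8
==> tally.oneover()
<== 8/343
==> tally.over(55)
<== 8/18865
==> tally.times(89)
<== 712/18865
==> tally.peek()
<== 712/18865
==> tally.peek()
<== 712/18865
==> tally.over(-33)
<== -712/622545
==> tally.grow(11)
<== 6847283/622545
==> tally.start(25)
<== 25

Answer: 712/18865


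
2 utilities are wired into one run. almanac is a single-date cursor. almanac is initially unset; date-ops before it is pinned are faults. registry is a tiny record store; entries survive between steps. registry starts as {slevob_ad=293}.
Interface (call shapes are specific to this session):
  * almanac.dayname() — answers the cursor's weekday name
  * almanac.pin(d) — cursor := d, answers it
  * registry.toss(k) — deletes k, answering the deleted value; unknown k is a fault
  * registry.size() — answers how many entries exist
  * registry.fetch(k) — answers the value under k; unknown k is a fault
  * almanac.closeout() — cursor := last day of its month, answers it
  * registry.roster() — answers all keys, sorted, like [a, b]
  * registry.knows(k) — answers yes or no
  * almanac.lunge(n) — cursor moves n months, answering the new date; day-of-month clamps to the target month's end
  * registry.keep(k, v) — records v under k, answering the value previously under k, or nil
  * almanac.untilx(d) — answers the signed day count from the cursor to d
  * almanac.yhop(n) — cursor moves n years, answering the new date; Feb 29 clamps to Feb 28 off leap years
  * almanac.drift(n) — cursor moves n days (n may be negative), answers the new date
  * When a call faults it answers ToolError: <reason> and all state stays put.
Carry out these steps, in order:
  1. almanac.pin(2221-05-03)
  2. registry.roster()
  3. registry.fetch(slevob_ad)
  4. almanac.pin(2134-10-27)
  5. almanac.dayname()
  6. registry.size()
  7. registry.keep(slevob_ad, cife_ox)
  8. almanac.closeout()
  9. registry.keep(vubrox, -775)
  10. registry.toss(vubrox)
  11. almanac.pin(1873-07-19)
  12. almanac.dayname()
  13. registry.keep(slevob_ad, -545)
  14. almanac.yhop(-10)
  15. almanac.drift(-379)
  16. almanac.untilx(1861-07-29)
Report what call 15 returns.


>> almanac.pin(d=2221-05-03)
<< 2221-05-03
>> registry.roster()
<< [slevob_ad]
>> registry.fetch(k=slevob_ad)
<< 293
>> almanac.pin(d=2134-10-27)
<< 2134-10-27
>> almanac.dayname()
<< Wednesday
>> registry.size()
<< 1
>> registry.keep(k=slevob_ad, v=cife_ox)
<< 293
>> almanac.closeout()
<< 2134-10-31
>> registry.keep(k=vubrox, v=-775)
<< nil
>> registry.toss(k=vubrox)
<< -775
>> almanac.pin(d=1873-07-19)
<< 1873-07-19
>> almanac.dayname()
<< Saturday
>> registry.keep(k=slevob_ad, v=-545)
<< cife_ox
>> almanac.yhop(n=-10)
<< 1863-07-19
>> almanac.drift(n=-379)
<< 1862-07-05
>> almanac.untilx(d=1861-07-29)
<< -341

Answer: 1862-07-05


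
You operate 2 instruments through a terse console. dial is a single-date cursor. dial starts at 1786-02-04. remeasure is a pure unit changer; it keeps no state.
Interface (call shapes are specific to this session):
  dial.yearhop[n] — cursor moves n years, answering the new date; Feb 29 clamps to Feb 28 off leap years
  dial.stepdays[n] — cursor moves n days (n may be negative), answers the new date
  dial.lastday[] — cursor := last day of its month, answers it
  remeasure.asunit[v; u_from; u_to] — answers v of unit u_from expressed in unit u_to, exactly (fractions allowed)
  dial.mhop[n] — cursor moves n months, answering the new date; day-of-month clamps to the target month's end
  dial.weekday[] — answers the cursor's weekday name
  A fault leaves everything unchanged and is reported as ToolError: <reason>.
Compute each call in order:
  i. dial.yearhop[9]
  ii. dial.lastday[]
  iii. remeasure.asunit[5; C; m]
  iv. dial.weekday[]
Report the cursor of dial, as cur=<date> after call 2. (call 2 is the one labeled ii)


>> yearhop(n→9)
<< 1795-02-04
>> lastday()
<< 1795-02-28
>> asunit(v→5, u_from→C, u_to→m)
<< ToolError: incompatible units
>> weekday()
<< Saturday

Answer: cur=1795-02-28


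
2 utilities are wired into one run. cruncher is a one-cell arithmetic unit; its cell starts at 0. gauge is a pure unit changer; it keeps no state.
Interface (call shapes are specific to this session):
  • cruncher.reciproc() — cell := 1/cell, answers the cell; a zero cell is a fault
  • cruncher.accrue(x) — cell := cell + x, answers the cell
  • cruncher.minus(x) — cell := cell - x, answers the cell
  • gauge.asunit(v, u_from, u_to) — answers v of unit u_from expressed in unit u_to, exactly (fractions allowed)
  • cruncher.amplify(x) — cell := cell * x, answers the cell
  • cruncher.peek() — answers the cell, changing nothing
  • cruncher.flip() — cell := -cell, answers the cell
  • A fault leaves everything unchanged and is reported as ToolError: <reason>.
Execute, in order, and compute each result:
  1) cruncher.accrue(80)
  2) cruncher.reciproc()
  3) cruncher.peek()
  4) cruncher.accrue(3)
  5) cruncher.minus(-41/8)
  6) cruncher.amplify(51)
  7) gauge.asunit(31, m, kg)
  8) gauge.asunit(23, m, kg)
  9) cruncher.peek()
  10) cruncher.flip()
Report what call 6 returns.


Invoking cruncher.accrue using 80: 80.
I call cruncher.reciproc(), and get 1/80.
Using cruncher.peek: 1/80.
I call cruncher.accrue using 3, which returns 241/80.
I run cruncher.minus using -41/8, and see 651/80.
Then cruncher.amplify using 51, — result: 33201/80.
I try gauge.asunit using 31, m, kg, and see ToolError: incompatible units.
I call gauge.asunit using 23, m, kg: ToolError: incompatible units.
Calling cruncher.peek, and observe 33201/80.
I try cruncher.flip(), and get -33201/80.

Answer: 33201/80


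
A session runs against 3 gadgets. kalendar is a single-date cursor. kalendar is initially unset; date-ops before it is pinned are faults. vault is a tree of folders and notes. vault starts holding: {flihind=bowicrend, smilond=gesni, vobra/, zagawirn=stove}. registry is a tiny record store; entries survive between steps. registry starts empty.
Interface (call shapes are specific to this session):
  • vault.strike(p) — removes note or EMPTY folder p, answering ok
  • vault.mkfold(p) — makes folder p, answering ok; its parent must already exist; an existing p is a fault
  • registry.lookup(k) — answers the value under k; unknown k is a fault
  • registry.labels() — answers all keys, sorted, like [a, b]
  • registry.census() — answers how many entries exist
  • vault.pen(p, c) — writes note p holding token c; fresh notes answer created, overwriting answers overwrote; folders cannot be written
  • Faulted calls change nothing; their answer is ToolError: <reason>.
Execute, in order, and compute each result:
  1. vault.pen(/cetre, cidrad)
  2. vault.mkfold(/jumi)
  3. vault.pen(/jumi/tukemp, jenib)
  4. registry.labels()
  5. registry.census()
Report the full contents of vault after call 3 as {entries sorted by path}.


Answer: {cetre=cidrad, flihind=bowicrend, jumi/, jumi/tukemp=jenib, smilond=gesni, vobra/, zagawirn=stove}

Derivation:
I call vault.pen using p=/cetre, c=cidrad: created.
I run vault.mkfold using p=/jumi, giving ok.
Calling vault.pen using p=/jumi/tukemp, c=jenib: created.
I invoke registry.labels, and see [].
I invoke registry.census(), — result: 0.


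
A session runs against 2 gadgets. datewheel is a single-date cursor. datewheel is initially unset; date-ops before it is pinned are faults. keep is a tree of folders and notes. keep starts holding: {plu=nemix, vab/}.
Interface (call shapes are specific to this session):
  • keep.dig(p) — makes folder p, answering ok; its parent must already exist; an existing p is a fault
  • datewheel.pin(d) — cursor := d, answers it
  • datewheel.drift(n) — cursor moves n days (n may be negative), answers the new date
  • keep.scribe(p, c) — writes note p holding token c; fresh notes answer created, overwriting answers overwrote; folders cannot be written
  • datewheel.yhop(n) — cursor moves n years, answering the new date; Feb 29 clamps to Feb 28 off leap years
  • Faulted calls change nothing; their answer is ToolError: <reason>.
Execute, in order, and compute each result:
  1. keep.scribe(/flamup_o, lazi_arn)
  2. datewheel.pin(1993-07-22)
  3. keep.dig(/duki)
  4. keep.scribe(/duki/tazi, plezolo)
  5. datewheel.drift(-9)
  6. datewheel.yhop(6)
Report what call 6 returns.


Answer: 1999-07-13

Derivation:
// 1. keep.scribe(p='/flamup_o', c='lazi_arn') => created
// 2. datewheel.pin(d='1993-07-22') => 1993-07-22
// 3. keep.dig(p='/duki') => ok
// 4. keep.scribe(p='/duki/tazi', c='plezolo') => created
// 5. datewheel.drift(n='-9') => 1993-07-13
// 6. datewheel.yhop(n='6') => 1999-07-13


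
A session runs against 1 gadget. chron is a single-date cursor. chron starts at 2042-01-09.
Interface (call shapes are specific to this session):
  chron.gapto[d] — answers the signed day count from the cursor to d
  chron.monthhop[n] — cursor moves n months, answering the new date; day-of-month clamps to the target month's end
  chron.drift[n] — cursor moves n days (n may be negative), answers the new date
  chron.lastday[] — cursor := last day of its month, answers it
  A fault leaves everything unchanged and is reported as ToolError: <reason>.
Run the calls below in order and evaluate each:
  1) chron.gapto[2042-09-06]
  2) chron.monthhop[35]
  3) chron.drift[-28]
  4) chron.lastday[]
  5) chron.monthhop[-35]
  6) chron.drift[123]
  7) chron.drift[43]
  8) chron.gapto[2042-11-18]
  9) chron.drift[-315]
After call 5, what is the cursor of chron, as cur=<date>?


>> gapto(d='2042-09-06')
<< 240
>> monthhop(n='35')
<< 2044-12-09
>> drift(n='-28')
<< 2044-11-11
>> lastday()
<< 2044-11-30
>> monthhop(n='-35')
<< 2041-12-30
>> drift(n='123')
<< 2042-05-02
>> drift(n='43')
<< 2042-06-14
>> gapto(d='2042-11-18')
<< 157
>> drift(n='-315')
<< 2041-08-03

Answer: cur=2041-12-30


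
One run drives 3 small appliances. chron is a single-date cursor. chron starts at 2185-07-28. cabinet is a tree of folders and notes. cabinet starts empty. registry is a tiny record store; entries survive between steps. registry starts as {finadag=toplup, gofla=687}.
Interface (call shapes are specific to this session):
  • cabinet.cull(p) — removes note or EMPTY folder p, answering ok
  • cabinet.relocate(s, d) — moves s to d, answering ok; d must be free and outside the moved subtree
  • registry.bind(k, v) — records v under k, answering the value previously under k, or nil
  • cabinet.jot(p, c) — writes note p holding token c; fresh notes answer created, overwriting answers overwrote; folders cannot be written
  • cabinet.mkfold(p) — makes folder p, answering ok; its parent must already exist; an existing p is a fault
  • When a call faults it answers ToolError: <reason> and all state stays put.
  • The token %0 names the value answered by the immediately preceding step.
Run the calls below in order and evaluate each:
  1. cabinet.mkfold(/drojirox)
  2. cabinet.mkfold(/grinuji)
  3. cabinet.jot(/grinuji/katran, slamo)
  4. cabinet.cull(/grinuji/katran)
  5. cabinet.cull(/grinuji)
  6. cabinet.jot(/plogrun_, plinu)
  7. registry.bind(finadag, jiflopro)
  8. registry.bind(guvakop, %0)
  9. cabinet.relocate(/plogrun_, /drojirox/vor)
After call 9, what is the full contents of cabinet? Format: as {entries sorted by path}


# 1. cabinet.mkfold(p=/drojirox) == ok
# 2. cabinet.mkfold(p=/grinuji) == ok
# 3. cabinet.jot(p=/grinuji/katran, c=slamo) == created
# 4. cabinet.cull(p=/grinuji/katran) == ok
# 5. cabinet.cull(p=/grinuji) == ok
# 6. cabinet.jot(p=/plogrun_, c=plinu) == created
# 7. registry.bind(k=finadag, v=jiflopro) == toplup
# 8. registry.bind(k=guvakop, v=%0) == nil
# 9. cabinet.relocate(s=/plogrun_, d=/drojirox/vor) == ok

Answer: {drojirox/, drojirox/vor=plinu}


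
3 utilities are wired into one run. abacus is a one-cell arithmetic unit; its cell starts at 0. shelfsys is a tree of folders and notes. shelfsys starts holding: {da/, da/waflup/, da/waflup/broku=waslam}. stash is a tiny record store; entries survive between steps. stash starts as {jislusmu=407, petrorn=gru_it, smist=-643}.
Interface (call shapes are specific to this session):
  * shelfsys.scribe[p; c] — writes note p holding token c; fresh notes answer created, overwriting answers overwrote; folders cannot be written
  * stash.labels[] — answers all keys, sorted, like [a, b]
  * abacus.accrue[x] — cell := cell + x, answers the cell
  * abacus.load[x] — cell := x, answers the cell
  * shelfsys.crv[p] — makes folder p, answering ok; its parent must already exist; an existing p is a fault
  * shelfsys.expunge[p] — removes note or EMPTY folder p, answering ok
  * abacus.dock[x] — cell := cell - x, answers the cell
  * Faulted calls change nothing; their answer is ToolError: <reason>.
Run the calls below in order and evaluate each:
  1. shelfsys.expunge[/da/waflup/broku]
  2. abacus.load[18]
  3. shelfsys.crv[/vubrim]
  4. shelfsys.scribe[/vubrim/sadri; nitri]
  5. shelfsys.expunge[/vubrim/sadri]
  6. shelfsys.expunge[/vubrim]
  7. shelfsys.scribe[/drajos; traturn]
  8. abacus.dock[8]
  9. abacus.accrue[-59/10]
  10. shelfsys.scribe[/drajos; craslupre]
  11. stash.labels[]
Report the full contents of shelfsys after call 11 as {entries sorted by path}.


Answer: {da/, da/waflup/, drajos=craslupre}

Derivation:
% shelfsys.expunge p=/da/waflup/broku
:: ok
% abacus.load x=18
:: 18
% shelfsys.crv p=/vubrim
:: ok
% shelfsys.scribe p=/vubrim/sadri c=nitri
:: created
% shelfsys.expunge p=/vubrim/sadri
:: ok
% shelfsys.expunge p=/vubrim
:: ok
% shelfsys.scribe p=/drajos c=traturn
:: created
% abacus.dock x=8
:: 10
% abacus.accrue x=-59/10
:: 41/10
% shelfsys.scribe p=/drajos c=craslupre
:: overwrote
% stash.labels
:: [jislusmu, petrorn, smist]


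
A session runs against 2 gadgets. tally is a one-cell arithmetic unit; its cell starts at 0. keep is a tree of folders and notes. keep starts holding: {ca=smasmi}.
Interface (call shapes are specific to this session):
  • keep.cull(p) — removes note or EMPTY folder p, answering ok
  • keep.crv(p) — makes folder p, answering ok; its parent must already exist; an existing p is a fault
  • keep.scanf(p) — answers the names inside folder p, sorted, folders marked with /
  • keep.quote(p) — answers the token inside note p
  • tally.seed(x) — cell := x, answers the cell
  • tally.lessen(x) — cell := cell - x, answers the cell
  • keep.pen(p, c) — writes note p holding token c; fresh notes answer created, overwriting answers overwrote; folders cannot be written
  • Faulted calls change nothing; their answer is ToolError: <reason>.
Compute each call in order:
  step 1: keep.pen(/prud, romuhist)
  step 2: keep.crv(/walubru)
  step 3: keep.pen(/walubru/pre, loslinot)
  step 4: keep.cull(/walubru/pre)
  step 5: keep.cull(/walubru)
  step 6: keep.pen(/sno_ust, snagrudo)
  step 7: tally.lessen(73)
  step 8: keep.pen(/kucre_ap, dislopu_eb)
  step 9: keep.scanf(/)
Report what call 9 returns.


% keep.pen(/prud, romuhist) == created
% keep.crv(/walubru) == ok
% keep.pen(/walubru/pre, loslinot) == created
% keep.cull(/walubru/pre) == ok
% keep.cull(/walubru) == ok
% keep.pen(/sno_ust, snagrudo) == created
% tally.lessen(73) == -73
% keep.pen(/kucre_ap, dislopu_eb) == created
% keep.scanf(/) == [ca, kucre_ap, prud, sno_ust]

Answer: [ca, kucre_ap, prud, sno_ust]


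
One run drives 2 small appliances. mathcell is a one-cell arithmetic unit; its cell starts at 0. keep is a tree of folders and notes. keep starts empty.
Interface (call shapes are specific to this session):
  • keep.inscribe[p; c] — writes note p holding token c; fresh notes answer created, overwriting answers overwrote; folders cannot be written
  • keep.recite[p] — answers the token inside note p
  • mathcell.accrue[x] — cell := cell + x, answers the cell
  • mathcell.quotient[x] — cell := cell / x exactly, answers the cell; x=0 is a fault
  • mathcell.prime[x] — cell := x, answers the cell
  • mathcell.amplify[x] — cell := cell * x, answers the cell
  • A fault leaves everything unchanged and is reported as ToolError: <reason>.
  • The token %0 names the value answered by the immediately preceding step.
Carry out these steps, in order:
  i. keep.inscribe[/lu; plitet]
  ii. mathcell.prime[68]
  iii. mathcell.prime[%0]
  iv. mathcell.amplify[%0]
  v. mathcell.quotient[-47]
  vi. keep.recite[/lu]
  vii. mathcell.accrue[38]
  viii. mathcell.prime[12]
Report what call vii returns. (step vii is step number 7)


Act: keep.inscribe[p→/lu; c→plitet]
Obs: created
Act: mathcell.prime[x→68]
Obs: 68
Act: mathcell.prime[x→%0]
Obs: 68
Act: mathcell.amplify[x→%0]
Obs: 4624
Act: mathcell.quotient[x→-47]
Obs: -4624/47
Act: keep.recite[p→/lu]
Obs: plitet
Act: mathcell.accrue[x→38]
Obs: -2838/47
Act: mathcell.prime[x→12]
Obs: 12

Answer: -2838/47


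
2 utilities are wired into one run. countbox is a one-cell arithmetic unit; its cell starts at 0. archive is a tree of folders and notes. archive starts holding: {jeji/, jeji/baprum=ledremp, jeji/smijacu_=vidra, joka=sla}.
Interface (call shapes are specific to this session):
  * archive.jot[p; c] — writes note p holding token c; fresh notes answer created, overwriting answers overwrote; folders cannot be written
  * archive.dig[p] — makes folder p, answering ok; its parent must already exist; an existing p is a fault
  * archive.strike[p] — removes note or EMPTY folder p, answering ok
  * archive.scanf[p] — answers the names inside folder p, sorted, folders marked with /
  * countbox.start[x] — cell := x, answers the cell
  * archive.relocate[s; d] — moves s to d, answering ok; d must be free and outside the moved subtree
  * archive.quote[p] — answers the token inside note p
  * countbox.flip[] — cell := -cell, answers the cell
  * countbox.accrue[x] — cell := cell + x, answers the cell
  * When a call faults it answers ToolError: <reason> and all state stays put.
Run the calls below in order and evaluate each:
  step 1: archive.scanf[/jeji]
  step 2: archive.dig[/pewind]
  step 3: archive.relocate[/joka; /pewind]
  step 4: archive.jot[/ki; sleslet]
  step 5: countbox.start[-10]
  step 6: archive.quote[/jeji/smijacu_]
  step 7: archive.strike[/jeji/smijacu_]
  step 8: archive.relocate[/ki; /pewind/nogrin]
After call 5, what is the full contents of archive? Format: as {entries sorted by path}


Answer: {jeji/, jeji/baprum=ledremp, jeji/smijacu_=vidra, joka=sla, ki=sleslet, pewind/}

Derivation:
% archive.scanf(p→/jeji) ~> [baprum, smijacu_]
% archive.dig(p→/pewind) ~> ok
% archive.relocate(s→/joka, d→/pewind) ~> ToolError: exists
% archive.jot(p→/ki, c→sleslet) ~> created
% countbox.start(x→-10) ~> -10
% archive.quote(p→/jeji/smijacu_) ~> vidra
% archive.strike(p→/jeji/smijacu_) ~> ok
% archive.relocate(s→/ki, d→/pewind/nogrin) ~> ok


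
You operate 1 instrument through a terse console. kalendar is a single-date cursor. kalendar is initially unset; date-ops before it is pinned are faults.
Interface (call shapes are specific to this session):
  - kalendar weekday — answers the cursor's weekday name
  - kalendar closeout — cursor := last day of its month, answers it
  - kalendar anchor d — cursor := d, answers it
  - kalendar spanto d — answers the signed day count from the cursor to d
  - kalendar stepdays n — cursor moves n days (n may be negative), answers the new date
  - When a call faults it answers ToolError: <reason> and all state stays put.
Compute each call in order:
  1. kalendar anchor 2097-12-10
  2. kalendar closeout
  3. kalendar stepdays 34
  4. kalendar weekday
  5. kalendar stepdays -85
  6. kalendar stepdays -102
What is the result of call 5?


Answer: 2097-11-10

Derivation:
→ kalendar anchor(d: 2097-12-10)
← 2097-12-10
→ kalendar closeout()
← 2097-12-31
→ kalendar stepdays(n: 34)
← 2098-02-03
→ kalendar weekday()
← Monday
→ kalendar stepdays(n: -85)
← 2097-11-10
→ kalendar stepdays(n: -102)
← 2097-07-31


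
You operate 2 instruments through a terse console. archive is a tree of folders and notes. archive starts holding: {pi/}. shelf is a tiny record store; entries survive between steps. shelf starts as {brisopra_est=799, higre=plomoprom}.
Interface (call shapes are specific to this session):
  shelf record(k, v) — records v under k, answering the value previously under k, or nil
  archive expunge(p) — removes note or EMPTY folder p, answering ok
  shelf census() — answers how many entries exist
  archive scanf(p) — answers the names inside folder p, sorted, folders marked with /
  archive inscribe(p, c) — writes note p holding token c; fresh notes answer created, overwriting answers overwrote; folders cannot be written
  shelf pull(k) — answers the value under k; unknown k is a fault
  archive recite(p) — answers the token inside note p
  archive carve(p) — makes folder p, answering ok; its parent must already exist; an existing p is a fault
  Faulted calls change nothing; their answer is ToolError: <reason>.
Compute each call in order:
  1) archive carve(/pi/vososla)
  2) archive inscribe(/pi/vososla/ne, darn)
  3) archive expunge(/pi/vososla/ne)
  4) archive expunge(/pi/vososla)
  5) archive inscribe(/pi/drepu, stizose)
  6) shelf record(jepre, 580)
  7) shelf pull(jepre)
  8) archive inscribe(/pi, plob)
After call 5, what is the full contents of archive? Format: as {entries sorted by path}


Answer: {pi/, pi/drepu=stizose}

Derivation:
-> archive carve(p: /pi/vososla)
<- ok
-> archive inscribe(p: /pi/vososla/ne, c: darn)
<- created
-> archive expunge(p: /pi/vososla/ne)
<- ok
-> archive expunge(p: /pi/vososla)
<- ok
-> archive inscribe(p: /pi/drepu, c: stizose)
<- created
-> shelf record(k: jepre, v: 580)
<- nil
-> shelf pull(k: jepre)
<- 580
-> archive inscribe(p: /pi, c: plob)
<- ToolError: is a directory


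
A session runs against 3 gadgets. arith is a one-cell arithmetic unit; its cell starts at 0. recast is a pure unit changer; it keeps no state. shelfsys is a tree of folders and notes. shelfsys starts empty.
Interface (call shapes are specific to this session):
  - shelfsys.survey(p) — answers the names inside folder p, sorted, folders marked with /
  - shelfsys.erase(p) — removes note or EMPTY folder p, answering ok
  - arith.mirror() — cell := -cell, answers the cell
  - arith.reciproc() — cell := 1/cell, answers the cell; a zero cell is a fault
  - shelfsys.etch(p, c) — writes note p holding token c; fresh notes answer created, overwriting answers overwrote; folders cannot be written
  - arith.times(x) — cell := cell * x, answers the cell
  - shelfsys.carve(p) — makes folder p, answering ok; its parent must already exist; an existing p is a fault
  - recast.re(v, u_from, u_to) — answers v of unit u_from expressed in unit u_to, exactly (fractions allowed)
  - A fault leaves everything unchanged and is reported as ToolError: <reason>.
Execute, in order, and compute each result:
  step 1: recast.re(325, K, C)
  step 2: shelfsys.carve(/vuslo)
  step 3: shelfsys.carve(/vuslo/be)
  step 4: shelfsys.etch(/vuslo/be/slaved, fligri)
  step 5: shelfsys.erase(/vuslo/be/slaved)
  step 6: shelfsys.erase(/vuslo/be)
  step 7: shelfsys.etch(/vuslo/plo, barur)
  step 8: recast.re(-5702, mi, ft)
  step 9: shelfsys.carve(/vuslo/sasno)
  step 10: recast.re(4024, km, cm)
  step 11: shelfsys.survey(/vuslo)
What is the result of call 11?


Answer: [plo, sasno/]

Derivation:
Step: recast.re[v='325'; u_from='K'; u_to='C']
Result: 1037/20
Step: shelfsys.carve[p='/vuslo']
Result: ok
Step: shelfsys.carve[p='/vuslo/be']
Result: ok
Step: shelfsys.etch[p='/vuslo/be/slaved'; c='fligri']
Result: created
Step: shelfsys.erase[p='/vuslo/be/slaved']
Result: ok
Step: shelfsys.erase[p='/vuslo/be']
Result: ok
Step: shelfsys.etch[p='/vuslo/plo'; c='barur']
Result: created
Step: recast.re[v='-5702'; u_from='mi'; u_to='ft']
Result: -30106560
Step: shelfsys.carve[p='/vuslo/sasno']
Result: ok
Step: recast.re[v='4024'; u_from='km'; u_to='cm']
Result: 402400000
Step: shelfsys.survey[p='/vuslo']
Result: [plo, sasno/]


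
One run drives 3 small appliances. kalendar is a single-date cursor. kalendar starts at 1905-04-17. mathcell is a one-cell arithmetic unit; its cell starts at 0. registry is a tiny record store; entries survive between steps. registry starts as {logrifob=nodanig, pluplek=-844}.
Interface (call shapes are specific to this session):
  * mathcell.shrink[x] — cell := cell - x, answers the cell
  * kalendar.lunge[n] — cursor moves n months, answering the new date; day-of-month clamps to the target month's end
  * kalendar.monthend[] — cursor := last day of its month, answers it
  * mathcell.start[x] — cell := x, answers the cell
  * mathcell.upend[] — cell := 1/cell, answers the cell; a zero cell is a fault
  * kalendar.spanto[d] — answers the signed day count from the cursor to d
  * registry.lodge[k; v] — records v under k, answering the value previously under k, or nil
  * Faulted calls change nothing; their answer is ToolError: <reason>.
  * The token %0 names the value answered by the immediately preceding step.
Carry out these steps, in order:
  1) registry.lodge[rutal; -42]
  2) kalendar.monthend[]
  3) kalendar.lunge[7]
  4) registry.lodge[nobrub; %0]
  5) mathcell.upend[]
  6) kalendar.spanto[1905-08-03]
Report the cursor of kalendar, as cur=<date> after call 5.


Answer: cur=1905-11-30

Derivation:
-> registry.lodge(k→rutal, v→-42)
<- nil
-> kalendar.monthend()
<- 1905-04-30
-> kalendar.lunge(n→7)
<- 1905-11-30
-> registry.lodge(k→nobrub, v→%0)
<- nil
-> mathcell.upend()
<- ToolError: reciprocal of zero
-> kalendar.spanto(d→1905-08-03)
<- -119


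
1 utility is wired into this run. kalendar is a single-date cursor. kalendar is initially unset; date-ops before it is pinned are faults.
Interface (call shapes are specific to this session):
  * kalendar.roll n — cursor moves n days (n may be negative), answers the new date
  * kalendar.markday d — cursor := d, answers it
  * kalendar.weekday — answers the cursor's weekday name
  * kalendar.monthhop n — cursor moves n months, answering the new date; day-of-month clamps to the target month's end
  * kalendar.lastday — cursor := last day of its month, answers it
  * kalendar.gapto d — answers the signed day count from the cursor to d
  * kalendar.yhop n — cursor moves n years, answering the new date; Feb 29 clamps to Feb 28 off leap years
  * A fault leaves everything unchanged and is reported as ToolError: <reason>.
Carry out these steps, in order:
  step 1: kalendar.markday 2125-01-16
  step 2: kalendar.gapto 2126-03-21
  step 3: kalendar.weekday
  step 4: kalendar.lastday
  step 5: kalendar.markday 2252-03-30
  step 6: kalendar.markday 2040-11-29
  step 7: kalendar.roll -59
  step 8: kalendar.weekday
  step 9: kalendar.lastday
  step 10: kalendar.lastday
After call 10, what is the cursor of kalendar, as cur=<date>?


→ kalendar.markday(d='2125-01-16')
← 2125-01-16
→ kalendar.gapto(d='2126-03-21')
← 429
→ kalendar.weekday()
← Tuesday
→ kalendar.lastday()
← 2125-01-31
→ kalendar.markday(d='2252-03-30')
← 2252-03-30
→ kalendar.markday(d='2040-11-29')
← 2040-11-29
→ kalendar.roll(n='-59')
← 2040-10-01
→ kalendar.weekday()
← Monday
→ kalendar.lastday()
← 2040-10-31
→ kalendar.lastday()
← 2040-10-31

Answer: cur=2040-10-31


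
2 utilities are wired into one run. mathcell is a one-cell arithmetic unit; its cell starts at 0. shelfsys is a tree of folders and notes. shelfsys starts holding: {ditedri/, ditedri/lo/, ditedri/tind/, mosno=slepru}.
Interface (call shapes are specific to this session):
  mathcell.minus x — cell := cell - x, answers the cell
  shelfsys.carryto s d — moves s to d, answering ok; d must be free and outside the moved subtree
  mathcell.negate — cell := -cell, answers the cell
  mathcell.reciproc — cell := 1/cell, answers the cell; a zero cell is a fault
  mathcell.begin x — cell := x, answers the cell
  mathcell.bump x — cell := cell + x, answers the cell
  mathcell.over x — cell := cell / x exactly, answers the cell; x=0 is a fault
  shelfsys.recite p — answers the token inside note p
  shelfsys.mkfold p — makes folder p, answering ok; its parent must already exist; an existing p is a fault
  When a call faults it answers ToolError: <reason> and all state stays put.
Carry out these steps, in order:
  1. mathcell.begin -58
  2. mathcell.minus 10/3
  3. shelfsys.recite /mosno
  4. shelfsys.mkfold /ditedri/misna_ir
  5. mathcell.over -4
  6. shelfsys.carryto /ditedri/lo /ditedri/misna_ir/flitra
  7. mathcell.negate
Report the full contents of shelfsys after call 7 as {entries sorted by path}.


> mathcell.begin -58
= -58
> mathcell.minus 10/3
= -184/3
> shelfsys.recite /mosno
= slepru
> shelfsys.mkfold /ditedri/misna_ir
= ok
> mathcell.over -4
= 46/3
> shelfsys.carryto /ditedri/lo /ditedri/misna_ir/flitra
= ok
> mathcell.negate
= -46/3

Answer: {ditedri/, ditedri/misna_ir/, ditedri/misna_ir/flitra/, ditedri/tind/, mosno=slepru}


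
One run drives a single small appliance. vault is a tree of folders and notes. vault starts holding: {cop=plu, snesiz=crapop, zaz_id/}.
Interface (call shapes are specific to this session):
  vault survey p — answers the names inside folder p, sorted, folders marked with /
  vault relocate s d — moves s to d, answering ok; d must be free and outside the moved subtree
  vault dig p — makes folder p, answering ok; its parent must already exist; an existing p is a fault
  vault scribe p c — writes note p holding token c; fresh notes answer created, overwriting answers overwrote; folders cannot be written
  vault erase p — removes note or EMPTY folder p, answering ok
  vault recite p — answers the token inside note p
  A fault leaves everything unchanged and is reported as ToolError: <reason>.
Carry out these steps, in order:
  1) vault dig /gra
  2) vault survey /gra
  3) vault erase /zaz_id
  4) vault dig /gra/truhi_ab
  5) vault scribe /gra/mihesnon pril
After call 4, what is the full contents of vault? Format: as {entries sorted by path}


CALL vault dig[p: /gra]
RET  ok
CALL vault survey[p: /gra]
RET  []
CALL vault erase[p: /zaz_id]
RET  ok
CALL vault dig[p: /gra/truhi_ab]
RET  ok
CALL vault scribe[p: /gra/mihesnon; c: pril]
RET  created

Answer: {cop=plu, gra/, gra/truhi_ab/, snesiz=crapop}


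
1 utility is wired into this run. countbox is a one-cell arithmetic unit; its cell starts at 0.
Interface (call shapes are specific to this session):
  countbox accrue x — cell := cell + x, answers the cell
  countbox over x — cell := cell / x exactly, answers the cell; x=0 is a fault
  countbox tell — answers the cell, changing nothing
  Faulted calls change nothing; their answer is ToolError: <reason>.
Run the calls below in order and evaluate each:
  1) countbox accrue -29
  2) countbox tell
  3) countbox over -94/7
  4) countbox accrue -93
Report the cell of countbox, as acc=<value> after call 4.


CALL countbox accrue[x=-29]
RET  -29
CALL countbox tell[]
RET  -29
CALL countbox over[x=-94/7]
RET  203/94
CALL countbox accrue[x=-93]
RET  -8539/94

Answer: acc=-8539/94


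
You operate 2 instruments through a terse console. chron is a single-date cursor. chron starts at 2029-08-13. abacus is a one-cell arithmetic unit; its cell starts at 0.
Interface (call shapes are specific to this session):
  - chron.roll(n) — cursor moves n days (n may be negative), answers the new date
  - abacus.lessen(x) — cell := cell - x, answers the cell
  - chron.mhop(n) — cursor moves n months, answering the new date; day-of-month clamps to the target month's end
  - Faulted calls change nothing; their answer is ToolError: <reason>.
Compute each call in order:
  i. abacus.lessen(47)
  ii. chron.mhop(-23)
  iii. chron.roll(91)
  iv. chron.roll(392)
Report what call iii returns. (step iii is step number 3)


Answer: 2027-12-13

Derivation:
Act: abacus.lessen[47]
Obs: -47
Act: chron.mhop[-23]
Obs: 2027-09-13
Act: chron.roll[91]
Obs: 2027-12-13
Act: chron.roll[392]
Obs: 2029-01-08


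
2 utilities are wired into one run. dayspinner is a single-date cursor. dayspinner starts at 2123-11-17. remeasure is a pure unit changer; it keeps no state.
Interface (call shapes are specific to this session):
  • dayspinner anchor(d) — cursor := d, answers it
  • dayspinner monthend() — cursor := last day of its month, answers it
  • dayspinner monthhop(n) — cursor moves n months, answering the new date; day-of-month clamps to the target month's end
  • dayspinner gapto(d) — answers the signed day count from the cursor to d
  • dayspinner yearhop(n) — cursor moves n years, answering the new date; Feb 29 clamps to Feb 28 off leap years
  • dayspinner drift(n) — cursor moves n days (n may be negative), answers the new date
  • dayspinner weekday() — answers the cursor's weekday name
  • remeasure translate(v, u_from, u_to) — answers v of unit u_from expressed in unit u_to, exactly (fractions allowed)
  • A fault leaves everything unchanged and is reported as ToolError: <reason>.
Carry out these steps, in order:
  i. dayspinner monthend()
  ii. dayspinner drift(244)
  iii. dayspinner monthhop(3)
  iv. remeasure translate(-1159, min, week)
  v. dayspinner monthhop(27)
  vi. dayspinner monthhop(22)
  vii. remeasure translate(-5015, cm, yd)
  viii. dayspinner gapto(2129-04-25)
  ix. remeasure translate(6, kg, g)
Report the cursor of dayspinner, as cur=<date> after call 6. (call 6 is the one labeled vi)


Answer: cur=2128-11-30

Derivation:
I invoke dayspinner monthend(): 2123-11-30.
I run dayspinner drift passing 244, and see 2124-07-31.
I invoke dayspinner monthhop passing 3, and observe 2124-10-31.
Calling remeasure translate passing -1159, min, week, → -1159/10080.
Now I run dayspinner monthhop passing 27, → 2127-01-31.
Next I call dayspinner monthhop passing 22, — result: 2128-11-30.
I call remeasure translate passing -5015, cm, yd, and get -125375/2286.
Invoking dayspinner gapto passing 2129-04-25, and get 146.
Invoking remeasure translate passing 6, kg, g, giving 6000.
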